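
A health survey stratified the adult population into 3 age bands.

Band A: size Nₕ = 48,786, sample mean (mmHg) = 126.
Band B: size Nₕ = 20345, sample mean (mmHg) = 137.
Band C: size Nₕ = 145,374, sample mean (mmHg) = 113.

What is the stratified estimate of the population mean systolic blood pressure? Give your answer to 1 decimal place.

x̄_st = (Σ Nₕx̄ₕ) / (Σ Nₕ) = (48786·126 + 20345·137 + 145374·113) / 214505
= 25361563 / 214505 = 118.233... → 118.2.

118.2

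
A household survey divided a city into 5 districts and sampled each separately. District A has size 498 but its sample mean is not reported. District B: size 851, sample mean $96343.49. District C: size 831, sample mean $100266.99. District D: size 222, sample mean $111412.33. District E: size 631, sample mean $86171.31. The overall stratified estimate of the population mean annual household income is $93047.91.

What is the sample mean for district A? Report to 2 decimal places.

75896.58

Σ Nₕx̄ₕ = N·μ, so 498·x̄_A = 3033·93047.91 − (851·96343.49 + 831·100266.99 + 222·111412.33 + 631·86171.31).
= 282214311.03 − 244417812.55 = 37796498.48.
x̄_A = 37796498.48 / 498 = 75896.5833... → 75896.58.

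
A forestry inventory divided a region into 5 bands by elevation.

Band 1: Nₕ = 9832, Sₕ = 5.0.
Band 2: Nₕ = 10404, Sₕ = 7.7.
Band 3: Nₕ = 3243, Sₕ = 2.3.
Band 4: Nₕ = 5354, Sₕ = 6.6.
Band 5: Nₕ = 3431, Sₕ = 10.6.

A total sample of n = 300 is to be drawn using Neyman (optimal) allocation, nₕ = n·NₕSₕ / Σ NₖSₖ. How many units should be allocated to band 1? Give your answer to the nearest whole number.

1: NₕSₕ = 9832·5.0 = 49160
2: NₕSₕ = 10404·7.7 = 80110.8
3: NₕSₕ = 3243·2.3 = 7458.9
4: NₕSₕ = 5354·6.6 = 35336.4
5: NₕSₕ = 3431·10.6 = 36368.6
Σ NₕSₕ = 208434.7.
n_1 = 300·49160/208434.7 = 70.756... → 71.

71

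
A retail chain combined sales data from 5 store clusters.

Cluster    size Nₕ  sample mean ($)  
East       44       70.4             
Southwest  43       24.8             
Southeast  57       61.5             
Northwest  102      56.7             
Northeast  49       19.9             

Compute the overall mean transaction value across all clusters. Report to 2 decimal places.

48.91

N = 44 + 43 + 57 + 102 + 49 = 295.
Overall mean = Σ (Nₕ/N)·x̄ₕ — weight by population share, not a simple average.
Σ Nₕx̄ₕ = 44·70.4 + 43·24.8 + 57·61.5 + 102·56.7 + 49·19.9 = 3097.6 + 1066.4 + 3505.5 + 5783.4 + 975.1 = 14428.
Divide by N: 14428 / 295 = 48.9085... → 48.91.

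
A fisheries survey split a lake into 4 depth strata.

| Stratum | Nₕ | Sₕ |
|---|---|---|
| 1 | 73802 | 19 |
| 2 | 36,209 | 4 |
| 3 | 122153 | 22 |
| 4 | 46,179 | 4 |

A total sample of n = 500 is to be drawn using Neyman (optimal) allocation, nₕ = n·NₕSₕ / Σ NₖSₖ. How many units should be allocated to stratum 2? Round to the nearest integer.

Σ NₕSₕ = 73802·19 + 36209·4 + 122153·22 + 46179·4 = 4419156.
Share for 2: 144836/4419156 = 0.03277.
n_2 = 500 × 0.03277 = 16.387... → 16.

16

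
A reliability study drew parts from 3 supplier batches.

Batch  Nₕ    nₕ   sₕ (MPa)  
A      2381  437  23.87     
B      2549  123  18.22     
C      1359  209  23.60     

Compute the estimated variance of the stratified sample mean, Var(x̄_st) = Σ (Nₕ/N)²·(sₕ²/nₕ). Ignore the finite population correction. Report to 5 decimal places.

0.75470

N = 6289; Wₕ = Nₕ/N.
batch A: (2381/6289)²·23.87²/437 = 0.18688696
batch B: (2549/6289)²·18.22²/123 = 0.44337185
batch C: (1359/6289)²·23.60²/209 = 0.12443812
Sum = 0.75469693 → 0.75470.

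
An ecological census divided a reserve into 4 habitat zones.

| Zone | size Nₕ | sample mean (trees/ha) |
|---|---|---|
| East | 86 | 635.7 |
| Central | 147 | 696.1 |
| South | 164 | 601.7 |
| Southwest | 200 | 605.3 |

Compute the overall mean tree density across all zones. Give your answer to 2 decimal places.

631.05

x̄_st = (Σ Nₕx̄ₕ) / (Σ Nₕ) = (86·635.7 + 147·696.1 + 164·601.7 + 200·605.3) / 597
= 376735.7 / 597 = 631.0481... → 631.05.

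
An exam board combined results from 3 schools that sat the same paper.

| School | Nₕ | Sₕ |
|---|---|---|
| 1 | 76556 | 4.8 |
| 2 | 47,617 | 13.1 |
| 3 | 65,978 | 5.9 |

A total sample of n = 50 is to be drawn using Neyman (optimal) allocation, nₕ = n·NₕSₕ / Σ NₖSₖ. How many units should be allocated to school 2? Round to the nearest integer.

Σ NₕSₕ = 76556·4.8 + 47617·13.1 + 65978·5.9 = 1380521.7.
Share for 2: 623782.7/1380521.7 = 0.45185.
n_2 = 50 × 0.45185 = 22.592... → 23.

23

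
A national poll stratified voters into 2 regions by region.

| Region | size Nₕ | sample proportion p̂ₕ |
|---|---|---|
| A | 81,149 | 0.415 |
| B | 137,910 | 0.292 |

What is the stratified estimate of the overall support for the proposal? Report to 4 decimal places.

0.3376

Wₕ = Nₕ/N with N = 219059: 0.3704, 0.6296.
p̂_st = 0.3704·0.415 + 0.6296·0.292 ≈ 0.337565... → 0.3376.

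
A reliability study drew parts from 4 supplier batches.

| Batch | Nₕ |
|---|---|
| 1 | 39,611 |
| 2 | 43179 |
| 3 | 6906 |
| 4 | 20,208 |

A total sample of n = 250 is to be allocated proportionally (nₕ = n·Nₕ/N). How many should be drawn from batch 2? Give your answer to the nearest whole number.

N = 39611 + 43179 + 6906 + 20208 = 109904.
n_2 = 250·43179/109904 = 98.220... → 98.

98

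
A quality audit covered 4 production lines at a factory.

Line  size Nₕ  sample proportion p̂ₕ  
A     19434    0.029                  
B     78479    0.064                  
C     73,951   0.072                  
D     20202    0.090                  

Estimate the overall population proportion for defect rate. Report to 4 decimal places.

N = 19434 + 78479 + 73951 + 20202 = 192066.
Overall proportion = Σ (Nₕ/N)·p̂ₕ.
Σ Nₕp̂ₕ = 563.586 + 5022.656 + 5324.472 + 1818.18 = 12728.894.
12728.894 / 192066 = 0.066274... → 0.0663.

0.0663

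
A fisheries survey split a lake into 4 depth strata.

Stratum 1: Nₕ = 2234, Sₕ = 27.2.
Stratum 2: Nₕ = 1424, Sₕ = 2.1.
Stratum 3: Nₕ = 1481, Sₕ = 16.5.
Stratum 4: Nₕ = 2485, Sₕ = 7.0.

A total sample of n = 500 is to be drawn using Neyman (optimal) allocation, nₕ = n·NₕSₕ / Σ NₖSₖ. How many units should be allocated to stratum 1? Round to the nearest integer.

Σ NₕSₕ = 2234·27.2 + 1424·2.1 + 1481·16.5 + 2485·7.0 = 105586.7.
Share for 1: 60764.8/105586.7 = 0.57550.
n_1 = 500 × 0.57550 = 287.748... → 288.

288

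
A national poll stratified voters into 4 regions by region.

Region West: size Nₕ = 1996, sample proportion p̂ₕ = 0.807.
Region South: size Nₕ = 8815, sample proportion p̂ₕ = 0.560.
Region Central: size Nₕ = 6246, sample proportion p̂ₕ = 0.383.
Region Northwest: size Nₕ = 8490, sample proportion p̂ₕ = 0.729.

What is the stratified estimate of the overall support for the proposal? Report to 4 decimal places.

0.5922

Wₕ = Nₕ/N with N = 25547: 0.0781, 0.3451, 0.2445, 0.3323.
p̂_st = 0.0781·0.807 + 0.3451·0.560 + 0.2445·0.383 + 0.3323·0.729 ≈ 0.592187... → 0.5922.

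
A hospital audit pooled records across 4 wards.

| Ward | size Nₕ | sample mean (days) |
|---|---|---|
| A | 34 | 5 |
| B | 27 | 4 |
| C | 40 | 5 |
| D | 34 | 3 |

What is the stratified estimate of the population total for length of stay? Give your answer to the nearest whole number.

580

Estimate total by summing Nₕ·x̄ₕ over strata.
34·5 + 27·4 + 40·5 + 34·3 = 170 + 108 + 200 + 102 = 580.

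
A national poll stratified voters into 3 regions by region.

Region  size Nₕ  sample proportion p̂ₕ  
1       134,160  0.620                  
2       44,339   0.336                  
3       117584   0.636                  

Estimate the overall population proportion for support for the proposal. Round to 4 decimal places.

0.5838

N = 134160 + 44339 + 117584 = 296083.
Overall proportion = Σ (Nₕ/N)·p̂ₕ.
Σ Nₕp̂ₕ = 83179.2 + 14897.904 + 74783.424 = 172860.528.
172860.528 / 296083 = 0.583825... → 0.5838.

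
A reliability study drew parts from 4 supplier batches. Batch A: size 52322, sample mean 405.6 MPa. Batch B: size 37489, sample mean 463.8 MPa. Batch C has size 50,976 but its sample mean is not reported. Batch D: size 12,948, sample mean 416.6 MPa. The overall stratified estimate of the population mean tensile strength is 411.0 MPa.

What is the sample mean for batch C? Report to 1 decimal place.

376.3

Σ Nₕx̄ₕ = N·μ, so 50976·x̄_C = 153735·411.0 − (52322·405.6 + 37489·463.8 + 12948·416.6).
= 63185085 − 44003338.2 = 19181746.8.
x̄_C = 19181746.8 / 50976 = 376.290... → 376.3.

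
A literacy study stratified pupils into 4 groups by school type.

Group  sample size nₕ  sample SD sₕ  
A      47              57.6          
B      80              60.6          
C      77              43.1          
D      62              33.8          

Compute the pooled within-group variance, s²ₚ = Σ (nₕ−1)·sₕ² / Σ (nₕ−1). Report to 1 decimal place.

2494.7

A: (47−1)·57.6² = 46·3317.76 = 152616.96
B: (80−1)·60.6² = 79·3672.36 = 290116.44
C: (77−1)·43.1² = 76·1857.61 = 141178.36
D: (62−1)·33.8² = 61·1142.44 = 69688.84
Numerator = 653600.6; denominator = Σ(nₕ−1) = 262.
s²ₚ = 653600.6/262 = 2494.659... → 2494.7.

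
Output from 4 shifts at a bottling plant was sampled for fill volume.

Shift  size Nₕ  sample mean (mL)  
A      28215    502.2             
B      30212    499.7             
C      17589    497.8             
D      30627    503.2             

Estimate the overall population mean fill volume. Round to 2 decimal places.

x̄_st = (Σ Nₕx̄ₕ) / (Σ Nₕ) = (28215·502.2 + 30212·499.7 + 17589·497.8 + 30627·503.2) / 106643
= 53433820 / 106643 = 501.0532... → 501.05.

501.05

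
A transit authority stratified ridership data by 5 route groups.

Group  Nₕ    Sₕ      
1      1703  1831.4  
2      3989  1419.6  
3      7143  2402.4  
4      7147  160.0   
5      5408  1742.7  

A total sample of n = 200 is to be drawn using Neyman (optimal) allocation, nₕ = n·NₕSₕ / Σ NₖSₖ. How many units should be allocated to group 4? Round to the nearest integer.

Σ NₕSₕ = 1703·1831.4 + 3989·1419.6 + 7143·2402.4 + 7147·160.0 + 5408·1742.7 = 36510043.4.
Share for 4: 1143520/36510043.4 = 0.03132.
n_4 = 200 × 0.03132 = 6.264... → 6.

6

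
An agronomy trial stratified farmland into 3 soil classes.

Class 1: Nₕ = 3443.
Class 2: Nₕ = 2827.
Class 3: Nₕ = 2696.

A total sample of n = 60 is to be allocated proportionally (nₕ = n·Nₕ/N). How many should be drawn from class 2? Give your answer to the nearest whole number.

19

N = 3443 + 2827 + 2696 = 8966.
n_2 = 60·2827/8966 = 18.918... → 19.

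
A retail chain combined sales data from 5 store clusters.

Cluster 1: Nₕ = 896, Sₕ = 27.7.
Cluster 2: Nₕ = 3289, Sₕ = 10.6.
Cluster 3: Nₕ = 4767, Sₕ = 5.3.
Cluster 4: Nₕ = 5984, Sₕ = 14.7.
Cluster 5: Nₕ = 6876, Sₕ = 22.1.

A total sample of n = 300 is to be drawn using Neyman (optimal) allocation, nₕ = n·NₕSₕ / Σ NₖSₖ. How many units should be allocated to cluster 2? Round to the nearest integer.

1: NₕSₕ = 896·27.7 = 24819.2
2: NₕSₕ = 3289·10.6 = 34863.4
3: NₕSₕ = 4767·5.3 = 25265.1
4: NₕSₕ = 5984·14.7 = 87964.8
5: NₕSₕ = 6876·22.1 = 151959.6
Σ NₕSₕ = 324872.1.
n_2 = 300·34863.4/324872.1 = 32.194... → 32.

32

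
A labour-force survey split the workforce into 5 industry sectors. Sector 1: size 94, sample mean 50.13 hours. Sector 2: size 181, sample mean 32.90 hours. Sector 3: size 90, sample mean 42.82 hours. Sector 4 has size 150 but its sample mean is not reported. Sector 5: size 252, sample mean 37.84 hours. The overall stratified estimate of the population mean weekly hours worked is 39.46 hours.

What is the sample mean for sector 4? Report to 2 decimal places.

Σ Nₕx̄ₕ = N·μ, so 150·x̄_4 = 767·39.46 − (94·50.13 + 181·32.90 + 90·42.82 + 252·37.84).
= 30265.82 − 24056.6 = 6209.22.
x̄_4 = 6209.22 / 150 = 41.3948 → 41.39.

41.39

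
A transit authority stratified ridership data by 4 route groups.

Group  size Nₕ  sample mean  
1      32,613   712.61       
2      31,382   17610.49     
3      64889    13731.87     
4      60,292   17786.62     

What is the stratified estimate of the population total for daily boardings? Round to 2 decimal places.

1: 32613·712.61 = 23240349.93
2: 31382·17610.49 = 552652397.18
3: 64889·13731.87 = 891047312.43
4: 60292·17786.62 = 1072390893.04
τ̂ = Σ Nₕx̄ₕ = 2539330952.58.

2539330952.58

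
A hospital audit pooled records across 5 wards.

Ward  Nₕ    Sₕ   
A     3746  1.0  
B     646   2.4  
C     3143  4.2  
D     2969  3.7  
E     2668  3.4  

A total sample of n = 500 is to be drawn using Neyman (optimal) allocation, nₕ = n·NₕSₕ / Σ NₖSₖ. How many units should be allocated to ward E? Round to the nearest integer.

A: NₕSₕ = 3746·1.0 = 3746
B: NₕSₕ = 646·2.4 = 1550.4
C: NₕSₕ = 3143·4.2 = 13200.6
D: NₕSₕ = 2969·3.7 = 10985.3
E: NₕSₕ = 2668·3.4 = 9071.2
Σ NₕSₕ = 38553.5.
n_E = 500·9071.2/38553.5 = 117.644... → 118.

118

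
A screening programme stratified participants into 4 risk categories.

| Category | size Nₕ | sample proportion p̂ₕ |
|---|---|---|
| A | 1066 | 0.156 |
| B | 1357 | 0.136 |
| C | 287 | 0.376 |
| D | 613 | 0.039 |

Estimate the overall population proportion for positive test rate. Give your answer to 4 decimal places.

0.1453

Wₕ = Nₕ/N with N = 3323: 0.3208, 0.4084, 0.0864, 0.1845.
p̂_st = 0.3208·0.156 + 0.4084·0.136 + 0.0864·0.376 + 0.1845·0.039 ≈ 0.145250... → 0.1453.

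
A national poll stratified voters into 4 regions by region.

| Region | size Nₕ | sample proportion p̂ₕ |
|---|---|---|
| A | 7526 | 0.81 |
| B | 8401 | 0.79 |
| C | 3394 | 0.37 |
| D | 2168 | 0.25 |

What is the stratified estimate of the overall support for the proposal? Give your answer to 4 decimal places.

0.6762

Wₕ = Nₕ/N with N = 21489: 0.3502, 0.3909, 0.1579, 0.1009.
p̂_st = 0.3502·0.81 + 0.3909·0.79 + 0.1579·0.37 + 0.1009·0.25 ≈ 0.676189... → 0.6762.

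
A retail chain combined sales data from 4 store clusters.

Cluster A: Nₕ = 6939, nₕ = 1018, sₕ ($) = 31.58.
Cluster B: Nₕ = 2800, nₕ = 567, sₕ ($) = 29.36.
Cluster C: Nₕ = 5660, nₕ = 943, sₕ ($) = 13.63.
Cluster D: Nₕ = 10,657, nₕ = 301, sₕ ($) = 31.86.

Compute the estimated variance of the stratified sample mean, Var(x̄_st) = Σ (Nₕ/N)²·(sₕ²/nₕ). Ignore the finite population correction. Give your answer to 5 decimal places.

N = 26056; Wₕ = Nₕ/N.
cluster A: (6939/26056)²·31.58²/1018 = 0.06947919
cluster B: (2800/26056)²·29.36²/567 = 0.01755616
cluster C: (5660/26056)²·13.63²/943 = 0.00929603
cluster D: (10657/26056)²·31.86²/301 = 0.56413038
Sum = 0.66046176 → 0.66046.

0.66046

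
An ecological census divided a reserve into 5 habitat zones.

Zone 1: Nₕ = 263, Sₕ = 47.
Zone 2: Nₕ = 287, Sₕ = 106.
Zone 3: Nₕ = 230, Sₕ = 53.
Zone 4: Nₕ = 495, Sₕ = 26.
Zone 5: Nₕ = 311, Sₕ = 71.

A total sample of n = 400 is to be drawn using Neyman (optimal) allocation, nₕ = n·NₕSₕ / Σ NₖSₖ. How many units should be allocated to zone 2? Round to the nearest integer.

135

Σ NₕSₕ = 263·47 + 287·106 + 230·53 + 495·26 + 311·71 = 89924.
Share for 2: 30422/89924 = 0.33831.
n_2 = 400 × 0.33831 = 135.323... → 135.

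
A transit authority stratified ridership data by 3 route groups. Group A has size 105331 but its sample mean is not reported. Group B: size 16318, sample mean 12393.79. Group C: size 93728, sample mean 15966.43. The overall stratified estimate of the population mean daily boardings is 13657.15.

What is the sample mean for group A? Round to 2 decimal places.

Σ Nₕx̄ₕ = N·μ, so 105331·x̄_A = 215377·13657.15 − (16318·12393.79 + 93728·15966.43).
= 2941435995.55 − 1698743416.26 = 1242692579.29.
x̄_A = 1242692579.29 / 105331 = 11797.9757... → 11797.98.

11797.98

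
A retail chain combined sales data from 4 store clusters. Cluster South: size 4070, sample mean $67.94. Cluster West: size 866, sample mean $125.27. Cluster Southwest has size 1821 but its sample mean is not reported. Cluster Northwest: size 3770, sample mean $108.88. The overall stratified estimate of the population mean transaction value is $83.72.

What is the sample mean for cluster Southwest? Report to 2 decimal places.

Σ Nₕx̄ₕ = N·μ, so 1821·x̄_Southwest = 10527·83.72 − (4070·67.94 + 866·125.27 + 3770·108.88).
= 881320.44 − 795477.22 = 85843.22.
x̄_Southwest = 85843.22 / 1821 = 47.1407... → 47.14.

47.14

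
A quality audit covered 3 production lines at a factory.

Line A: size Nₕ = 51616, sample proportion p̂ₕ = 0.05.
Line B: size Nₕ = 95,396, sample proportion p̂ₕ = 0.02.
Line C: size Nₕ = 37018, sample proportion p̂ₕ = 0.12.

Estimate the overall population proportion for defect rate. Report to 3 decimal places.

0.049

N = 51616 + 95396 + 37018 = 184030.
Overall proportion = Σ (Nₕ/N)·p̂ₕ.
Σ Nₕp̂ₕ = 2580.8 + 1907.92 + 4442.16 = 8930.88.
8930.88 / 184030 = 0.04853... → 0.049.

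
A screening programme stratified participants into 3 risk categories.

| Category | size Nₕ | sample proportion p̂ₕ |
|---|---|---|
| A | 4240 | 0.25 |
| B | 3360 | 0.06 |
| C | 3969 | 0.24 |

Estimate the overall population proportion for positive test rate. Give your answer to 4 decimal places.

0.1914

Wₕ = Nₕ/N with N = 11569: 0.3665, 0.2904, 0.3431.
p̂_st = 0.3665·0.25 + 0.2904·0.06 + 0.3431·0.24 ≈ 0.191387... → 0.1914.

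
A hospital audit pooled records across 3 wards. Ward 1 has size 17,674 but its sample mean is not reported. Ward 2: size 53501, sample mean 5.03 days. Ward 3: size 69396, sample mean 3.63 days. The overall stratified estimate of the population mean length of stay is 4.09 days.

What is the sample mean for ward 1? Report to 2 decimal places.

3.05

Σ Nₕx̄ₕ = N·μ, so 17674·x̄_1 = 140571·4.09 − (53501·5.03 + 69396·3.63).
= 574935.39 − 521017.51 = 53917.88.
x̄_1 = 53917.88 / 17674 = 3.0507... → 3.05.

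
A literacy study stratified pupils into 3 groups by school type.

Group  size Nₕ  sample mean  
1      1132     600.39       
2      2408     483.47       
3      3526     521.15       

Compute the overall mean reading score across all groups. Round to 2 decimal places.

521.00

N = 1132 + 2408 + 3526 = 7066.
Overall mean = Σ (Nₕ/N)·x̄ₕ — weight by population share, not a simple average.
Σ Nₕx̄ₕ = 1132·600.39 + 2408·483.47 + 3526·521.15 = 679641.48 + 1164195.76 + 1837574.9 = 3681412.14.
Divide by N: 3681412.14 / 7066 = 521.0037... → 521.00.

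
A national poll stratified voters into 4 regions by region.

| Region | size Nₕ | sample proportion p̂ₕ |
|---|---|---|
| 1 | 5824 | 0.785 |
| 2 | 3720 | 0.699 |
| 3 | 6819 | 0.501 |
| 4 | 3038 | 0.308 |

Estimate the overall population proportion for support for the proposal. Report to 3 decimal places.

0.594

N = 5824 + 3720 + 6819 + 3038 = 19401.
Overall proportion = Σ (Nₕ/N)·p̂ₕ.
Σ Nₕp̂ₕ = 4571.84 + 2600.28 + 3416.319 + 935.704 = 11524.143.
11524.143 / 19401 = 0.59400... → 0.594.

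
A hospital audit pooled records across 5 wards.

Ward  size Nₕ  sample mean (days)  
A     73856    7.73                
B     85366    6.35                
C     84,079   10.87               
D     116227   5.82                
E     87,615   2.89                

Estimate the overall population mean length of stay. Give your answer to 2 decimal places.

6.61

N = 73856 + 85366 + 84079 + 116227 + 87615 = 447143.
The stratified mean weights each stratum mean by its population share Nₕ/N.
Σ Nₕx̄ₕ = 73856·7.73 + 85366·6.35 + 84079·10.87 + 116227·5.82 + 87615·2.89 = 570906.88 + 542074.1 + 913938.73 + 676441.14 + 253207.35 = 2956568.2.
Divide by N: 2956568.2 / 447143 = 6.6121... → 6.61.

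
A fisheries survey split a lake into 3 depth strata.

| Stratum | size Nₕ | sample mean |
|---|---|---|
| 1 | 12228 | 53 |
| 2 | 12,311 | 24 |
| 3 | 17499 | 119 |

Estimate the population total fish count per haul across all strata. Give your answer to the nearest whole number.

Estimate total by summing Nₕ·x̄ₕ over strata.
12228·53 + 12311·24 + 17499·119 = 648084 + 295464 + 2082381 = 3025929.

3025929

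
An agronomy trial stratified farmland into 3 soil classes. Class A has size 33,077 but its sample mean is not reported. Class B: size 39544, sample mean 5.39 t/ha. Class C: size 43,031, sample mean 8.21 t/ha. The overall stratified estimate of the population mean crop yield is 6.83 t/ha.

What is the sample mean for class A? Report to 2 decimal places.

6.76

Σ Nₕx̄ₕ = N·μ, so 33077·x̄_A = 115652·6.83 − (39544·5.39 + 43031·8.21).
= 789903.16 − 566426.67 = 223476.49.
x̄_A = 223476.49 / 33077 = 6.7563... → 6.76.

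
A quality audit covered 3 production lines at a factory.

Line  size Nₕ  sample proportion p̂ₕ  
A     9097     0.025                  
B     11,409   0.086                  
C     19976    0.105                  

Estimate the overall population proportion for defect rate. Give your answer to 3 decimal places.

Wₕ = Nₕ/N with N = 40482: 0.2247, 0.2818, 0.4935.
p̂_st = 0.2247·0.025 + 0.2818·0.086 + 0.4935·0.105 ≈ 0.08167... → 0.082.

0.082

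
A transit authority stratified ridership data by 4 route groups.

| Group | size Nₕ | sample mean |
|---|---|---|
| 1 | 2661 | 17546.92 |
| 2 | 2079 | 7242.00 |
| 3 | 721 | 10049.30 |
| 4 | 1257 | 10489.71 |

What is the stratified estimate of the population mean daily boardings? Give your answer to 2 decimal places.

12232.75

N = 2661 + 2079 + 721 + 1257 = 6718.
Overall mean = Σ (Nₕ/N)·x̄ₕ — weight by population share, not a simple average.
Σ Nₕx̄ₕ = 2661·17546.92 + 2079·7242.00 + 721·10049.30 + 1257·10489.71 = 46692354.12 + 15056118 + 7245545.3 + 13185565.47 = 82179582.89.
Divide by N: 82179582.89 / 6718 = 12232.7453... → 12232.75.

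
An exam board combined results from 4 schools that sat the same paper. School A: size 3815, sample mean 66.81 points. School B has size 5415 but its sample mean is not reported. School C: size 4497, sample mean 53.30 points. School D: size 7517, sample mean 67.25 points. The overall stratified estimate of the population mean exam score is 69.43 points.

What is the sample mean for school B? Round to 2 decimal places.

Σ Nₕx̄ₕ = N·μ, so 5415·x̄_B = 21244·69.43 − (3815·66.81 + 4497·53.30 + 7517·67.25).
= 1474970.92 − 1000088.5 = 474882.42.
x̄_B = 474882.42 / 5415 = 87.6976... → 87.70.

87.70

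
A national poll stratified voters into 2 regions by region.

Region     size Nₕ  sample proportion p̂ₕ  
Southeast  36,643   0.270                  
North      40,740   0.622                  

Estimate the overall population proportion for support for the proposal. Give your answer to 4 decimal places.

N = 36643 + 40740 = 77383.
Overall proportion = Σ (Nₕ/N)·p̂ₕ.
Σ Nₕp̂ₕ = 9893.61 + 25340.28 = 35233.89.
35233.89 / 77383 = 0.455318... → 0.4553.

0.4553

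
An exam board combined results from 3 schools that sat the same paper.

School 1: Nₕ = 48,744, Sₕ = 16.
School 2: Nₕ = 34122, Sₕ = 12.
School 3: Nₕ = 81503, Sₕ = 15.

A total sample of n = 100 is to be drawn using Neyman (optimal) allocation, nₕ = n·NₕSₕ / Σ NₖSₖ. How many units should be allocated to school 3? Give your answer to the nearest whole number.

51

1: NₕSₕ = 48744·16 = 779904
2: NₕSₕ = 34122·12 = 409464
3: NₕSₕ = 81503·15 = 1222545
Σ NₕSₕ = 2411913.
n_3 = 100·1222545/2411913 = 50.688... → 51.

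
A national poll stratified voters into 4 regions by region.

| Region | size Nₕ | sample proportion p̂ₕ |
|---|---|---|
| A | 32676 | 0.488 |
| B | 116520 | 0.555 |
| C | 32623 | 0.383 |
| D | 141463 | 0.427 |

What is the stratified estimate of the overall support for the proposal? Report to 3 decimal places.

Wₕ = Nₕ/N with N = 323282: 0.1011, 0.3604, 0.1009, 0.4376.
p̂_st = 0.1011·0.488 + 0.3604·0.555 + 0.1009·0.383 + 0.4376·0.427 ≈ 0.47486... → 0.475.

0.475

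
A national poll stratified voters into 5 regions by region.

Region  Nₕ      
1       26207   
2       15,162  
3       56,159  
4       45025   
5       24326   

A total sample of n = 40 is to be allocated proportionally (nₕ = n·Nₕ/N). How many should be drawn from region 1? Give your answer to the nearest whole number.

6

N = 26207 + 15162 + 56159 + 45025 + 24326 = 166879.
n_1 = 40·26207/166879 = 6.282... → 6.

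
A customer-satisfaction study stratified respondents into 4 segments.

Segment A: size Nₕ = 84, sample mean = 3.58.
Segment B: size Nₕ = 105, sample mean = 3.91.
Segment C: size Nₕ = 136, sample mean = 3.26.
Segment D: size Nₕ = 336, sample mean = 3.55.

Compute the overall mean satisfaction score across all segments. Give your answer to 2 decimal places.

N = 661; weights Wₕ = Nₕ/N = (0.1271, 0.1589, 0.2057, 0.5083).
x̄_st = Σ Wₕ·x̄ₕ = 0.1271·3.58 + 0.1589·3.91 + 0.2057·3.26 + 0.5083·3.55 ≈ 3.5513...
→ 3.55.

3.55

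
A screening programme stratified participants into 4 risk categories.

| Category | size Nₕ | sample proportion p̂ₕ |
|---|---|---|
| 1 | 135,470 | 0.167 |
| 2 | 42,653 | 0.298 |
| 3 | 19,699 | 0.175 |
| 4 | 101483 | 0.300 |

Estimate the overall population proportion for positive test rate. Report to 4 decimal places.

Wₕ = Nₕ/N with N = 299305: 0.4526, 0.1425, 0.0658, 0.3391.
p̂_st = 0.4526·0.167 + 0.1425·0.298 + 0.0658·0.175 + 0.3391·0.300 ≈ 0.231290... → 0.2313.

0.2313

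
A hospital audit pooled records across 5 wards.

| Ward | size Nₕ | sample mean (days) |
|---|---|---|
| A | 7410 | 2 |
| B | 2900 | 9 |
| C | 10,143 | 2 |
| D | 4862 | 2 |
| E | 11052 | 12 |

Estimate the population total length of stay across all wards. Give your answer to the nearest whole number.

A: 7410·2 = 14820
B: 2900·9 = 26100
C: 10143·2 = 20286
D: 4862·2 = 9724
E: 11052·12 = 132624
τ̂ = Σ Nₕx̄ₕ = 203554.

203554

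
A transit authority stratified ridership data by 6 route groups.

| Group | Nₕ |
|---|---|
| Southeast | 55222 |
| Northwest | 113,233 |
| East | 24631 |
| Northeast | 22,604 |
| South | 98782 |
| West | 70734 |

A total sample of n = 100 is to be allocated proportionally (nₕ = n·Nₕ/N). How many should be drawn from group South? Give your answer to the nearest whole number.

Share of group South = 98782/385206 = 0.25644.
Allocate 100 × 0.25644 = 25.644... → 26.

26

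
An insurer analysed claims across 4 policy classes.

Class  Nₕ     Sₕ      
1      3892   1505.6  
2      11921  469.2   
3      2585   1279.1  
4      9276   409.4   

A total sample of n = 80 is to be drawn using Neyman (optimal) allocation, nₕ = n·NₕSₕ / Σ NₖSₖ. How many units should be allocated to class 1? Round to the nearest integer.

Σ NₕSₕ = 3892·1505.6 + 11921·469.2 + 2585·1279.1 + 9276·409.4 = 18557196.3.
Share for 1: 5859795.2/18557196.3 = 0.31577.
n_1 = 80 × 0.31577 = 25.262... → 25.

25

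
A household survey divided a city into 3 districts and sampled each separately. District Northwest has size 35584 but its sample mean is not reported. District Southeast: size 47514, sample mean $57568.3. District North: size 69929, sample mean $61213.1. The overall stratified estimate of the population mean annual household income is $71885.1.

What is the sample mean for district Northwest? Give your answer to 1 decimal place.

111974.2

Σ Nₕx̄ₕ = N·μ, so 35584·x̄_Northwest = 153027·71885.1 − (47514·57568.3 + 69929·61213.1).
= 11000361197.7 − 7015871076.1 = 3984490121.6.
x̄_Northwest = 3984490121.6 / 35584 = 111974.205... → 111974.2.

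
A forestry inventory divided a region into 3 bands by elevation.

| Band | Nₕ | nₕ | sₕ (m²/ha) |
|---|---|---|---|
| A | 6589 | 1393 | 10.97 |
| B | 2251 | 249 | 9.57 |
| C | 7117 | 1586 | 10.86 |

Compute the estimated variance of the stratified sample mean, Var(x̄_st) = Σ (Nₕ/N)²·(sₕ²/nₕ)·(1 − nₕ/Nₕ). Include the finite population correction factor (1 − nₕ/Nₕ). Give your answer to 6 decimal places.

0.029622

N = 15957; Wₕ = Nₕ/N.
band A: (6589/15957)²·10.97²/1393·(1 − 1393/6589) = 0.011615778
band B: (2251/15957)²·9.57²/249·(1 − 249/2251) = 0.006509709
band C: (7117/15957)²·10.86²/1586·(1 − 1586/7117) = 0.011496208
Sum = 0.029621695 → 0.029622.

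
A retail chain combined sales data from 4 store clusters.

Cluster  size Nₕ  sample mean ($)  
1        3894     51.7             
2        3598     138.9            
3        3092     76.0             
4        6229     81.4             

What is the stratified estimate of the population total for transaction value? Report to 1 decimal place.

1443114.6

Estimate total by summing Nₕ·x̄ₕ over strata.
3894·51.7 + 3598·138.9 + 3092·76.0 + 6229·81.4 = 201319.8 + 499762.2 + 234992 + 507040.6 = 1443114.6.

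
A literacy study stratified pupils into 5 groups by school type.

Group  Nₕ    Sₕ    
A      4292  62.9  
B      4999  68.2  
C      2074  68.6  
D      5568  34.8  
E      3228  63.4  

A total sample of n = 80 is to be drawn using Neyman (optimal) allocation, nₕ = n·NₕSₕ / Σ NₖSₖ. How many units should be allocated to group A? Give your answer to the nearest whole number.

Σ NₕSₕ = 4292·62.9 + 4999·68.2 + 2074·68.6 + 5568·34.8 + 3228·63.4 = 1151596.6.
Share for A: 269966.8/1151596.6 = 0.23443.
n_A = 80 × 0.23443 = 18.754... → 19.

19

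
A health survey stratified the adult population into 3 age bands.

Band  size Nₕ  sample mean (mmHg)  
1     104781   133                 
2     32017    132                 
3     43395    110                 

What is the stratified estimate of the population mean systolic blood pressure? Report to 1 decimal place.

N = 104781 + 32017 + 43395 = 180193.
Weight each subgroup mean by Nₕ/N and sum.
Σ Nₕx̄ₕ = 104781·133 + 32017·132 + 43395·110 = 13935873 + 4226244 + 4773450 = 22935567.
Divide by N: 22935567 / 180193 = 127.283... → 127.3.

127.3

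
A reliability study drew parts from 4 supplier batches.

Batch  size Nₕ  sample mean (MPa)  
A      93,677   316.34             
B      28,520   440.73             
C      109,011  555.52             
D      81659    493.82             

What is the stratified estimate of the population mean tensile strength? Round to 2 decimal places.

457.34

N = 312867; weights Wₕ = Nₕ/N = (0.2994, 0.0912, 0.3484, 0.2610).
x̄_st = Σ Wₕ·x̄ₕ = 0.2994·316.34 + 0.0912·440.73 + 0.3484·555.52 + 0.2610·493.82 ≈ 457.3382...
→ 457.34.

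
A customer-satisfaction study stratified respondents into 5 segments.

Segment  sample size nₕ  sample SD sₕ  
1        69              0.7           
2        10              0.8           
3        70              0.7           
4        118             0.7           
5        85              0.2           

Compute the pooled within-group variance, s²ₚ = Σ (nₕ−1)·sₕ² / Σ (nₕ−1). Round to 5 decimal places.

0.38496

Degrees of freedom: 68 + 9 + 69 + 117 + 84 = 347.
Σ(nₕ−1)sₕ² = 68·0.49 + 9·0.64 + 69·0.49 + 117·0.49 + 84·0.04 = 133.58.
s²ₚ = 133.58 / 347 = 0.3849568... → 0.38496.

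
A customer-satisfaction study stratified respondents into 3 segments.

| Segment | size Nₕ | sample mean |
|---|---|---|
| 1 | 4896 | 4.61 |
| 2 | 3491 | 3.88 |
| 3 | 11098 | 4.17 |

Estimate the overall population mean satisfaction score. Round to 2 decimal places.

4.23

N = 19485; weights Wₕ = Nₕ/N = (0.2513, 0.1792, 0.5696).
x̄_st = Σ Wₕ·x̄ₕ = 0.2513·4.61 + 0.1792·3.88 + 0.5696·4.17 ≈ 4.2286...
→ 4.23.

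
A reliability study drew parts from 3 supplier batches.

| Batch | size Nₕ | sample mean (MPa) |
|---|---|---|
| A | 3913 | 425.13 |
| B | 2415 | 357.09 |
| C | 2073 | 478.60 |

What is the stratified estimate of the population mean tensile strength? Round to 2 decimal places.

418.76

N = 8401; weights Wₕ = Nₕ/N = (0.4658, 0.2875, 0.2468).
x̄_st = Σ Wₕ·x̄ₕ = 0.4658·425.13 + 0.2875·357.09 + 0.2468·478.60 ≈ 418.7649...
→ 418.76.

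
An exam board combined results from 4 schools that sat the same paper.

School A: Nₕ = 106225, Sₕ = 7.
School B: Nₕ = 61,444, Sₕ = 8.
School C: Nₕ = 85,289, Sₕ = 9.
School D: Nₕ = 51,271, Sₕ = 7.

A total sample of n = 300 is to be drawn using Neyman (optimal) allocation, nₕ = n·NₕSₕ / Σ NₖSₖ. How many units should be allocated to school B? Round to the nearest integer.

Σ NₕSₕ = 106225·7 + 61444·8 + 85289·9 + 51271·7 = 2361625.
Share for B: 491552/2361625 = 0.20814.
n_B = 300 × 0.20814 = 62.442... → 62.

62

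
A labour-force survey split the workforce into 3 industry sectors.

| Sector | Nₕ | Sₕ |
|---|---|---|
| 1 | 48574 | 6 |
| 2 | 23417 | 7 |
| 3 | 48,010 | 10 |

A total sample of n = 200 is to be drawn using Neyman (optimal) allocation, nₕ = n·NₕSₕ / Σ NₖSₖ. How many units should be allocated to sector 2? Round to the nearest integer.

Σ NₕSₕ = 48574·6 + 23417·7 + 48010·10 = 935463.
Share for 2: 163919/935463 = 0.17523.
n_2 = 200 × 0.17523 = 35.046... → 35.

35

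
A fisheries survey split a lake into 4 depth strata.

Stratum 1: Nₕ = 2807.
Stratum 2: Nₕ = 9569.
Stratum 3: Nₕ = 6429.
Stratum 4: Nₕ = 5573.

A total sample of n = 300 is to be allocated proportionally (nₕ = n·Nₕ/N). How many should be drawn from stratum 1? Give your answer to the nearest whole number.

35

N = 2807 + 9569 + 6429 + 5573 = 24378.
n_1 = 300·2807/24378 = 34.543... → 35.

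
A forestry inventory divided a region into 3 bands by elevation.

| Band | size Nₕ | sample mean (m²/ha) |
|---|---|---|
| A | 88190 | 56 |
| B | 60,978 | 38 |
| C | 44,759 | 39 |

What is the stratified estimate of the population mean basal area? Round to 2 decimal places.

x̄_st = (Σ Nₕx̄ₕ) / (Σ Nₕ) = (88190·56 + 60978·38 + 44759·39) / 193927
= 9001405 / 193927 = 46.4165... → 46.42.

46.42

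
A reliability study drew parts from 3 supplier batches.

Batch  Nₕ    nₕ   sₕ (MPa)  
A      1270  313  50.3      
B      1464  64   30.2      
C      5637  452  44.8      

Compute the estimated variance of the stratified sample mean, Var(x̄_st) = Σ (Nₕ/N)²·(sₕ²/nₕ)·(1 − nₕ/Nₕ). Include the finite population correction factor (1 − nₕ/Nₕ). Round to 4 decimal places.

N = 8371; Wₕ = Nₕ/N.
batch A: (1270/8371)²·50.3²/313·(1 − 313/1270) = 0.1402015
batch B: (1464/8371)²·30.2²/64·(1 − 64/1464) = 0.4168198
batch C: (5637/8371)²·44.8²/452·(1 − 452/5637) = 1.8520798
Sum = 2.4091011 → 2.4091.

2.4091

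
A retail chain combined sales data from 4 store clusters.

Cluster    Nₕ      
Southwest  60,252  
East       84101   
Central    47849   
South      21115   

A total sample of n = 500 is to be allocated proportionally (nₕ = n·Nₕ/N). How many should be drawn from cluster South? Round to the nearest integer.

49

N = 60252 + 84101 + 47849 + 21115 = 213317.
n_South = 500·21115/213317 = 49.492... → 49.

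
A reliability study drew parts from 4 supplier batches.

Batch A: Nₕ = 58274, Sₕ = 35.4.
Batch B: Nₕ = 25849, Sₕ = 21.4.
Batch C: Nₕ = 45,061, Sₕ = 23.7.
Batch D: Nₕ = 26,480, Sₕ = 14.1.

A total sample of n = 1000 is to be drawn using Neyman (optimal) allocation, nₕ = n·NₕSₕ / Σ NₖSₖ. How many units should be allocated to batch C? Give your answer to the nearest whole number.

A: NₕSₕ = 58274·35.4 = 2062899.6
B: NₕSₕ = 25849·21.4 = 553168.6
C: NₕSₕ = 45061·23.7 = 1067945.7
D: NₕSₕ = 26480·14.1 = 373368
Σ NₕSₕ = 4057381.9.
n_C = 1000·1067945.7/4057381.9 = 263.211... → 263.

263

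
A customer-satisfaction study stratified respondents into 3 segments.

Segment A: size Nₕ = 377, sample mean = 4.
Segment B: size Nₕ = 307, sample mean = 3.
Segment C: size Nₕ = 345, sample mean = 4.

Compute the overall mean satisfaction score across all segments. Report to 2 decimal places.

3.70

N = 1029; weights Wₕ = Nₕ/N = (0.3664, 0.2983, 0.3353).
x̄_st = Σ Wₕ·x̄ₕ = 0.3664·4 + 0.2983·3 + 0.3353·4 ≈ 3.7017...
→ 3.70.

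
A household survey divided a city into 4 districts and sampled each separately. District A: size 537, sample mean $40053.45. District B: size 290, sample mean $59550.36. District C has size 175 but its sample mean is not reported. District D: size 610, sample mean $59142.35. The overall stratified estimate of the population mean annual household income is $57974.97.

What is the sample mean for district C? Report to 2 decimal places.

N = 537 + 290 + 175 + 610 = 1612.
Overall total = μ·N = 57974.97·1612 = 93455651.64.
Subtract the known strata: 537·40053.45 + 290·59550.36 + 610·59142.35 = 74855140.55.
Remaining total for district C: 93455651.64 − 74855140.55 = 18600511.09.
Divide by its size: 18600511.09 / 175 = 106288.6348 → 106288.63.

106288.63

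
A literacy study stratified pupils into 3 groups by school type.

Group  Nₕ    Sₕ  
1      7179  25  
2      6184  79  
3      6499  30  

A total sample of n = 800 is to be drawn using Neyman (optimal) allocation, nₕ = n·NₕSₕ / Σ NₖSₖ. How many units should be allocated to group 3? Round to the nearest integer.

Σ NₕSₕ = 7179·25 + 6184·79 + 6499·30 = 862981.
Share for 3: 194970/862981 = 0.22593.
n_3 = 800 × 0.22593 = 180.741... → 181.

181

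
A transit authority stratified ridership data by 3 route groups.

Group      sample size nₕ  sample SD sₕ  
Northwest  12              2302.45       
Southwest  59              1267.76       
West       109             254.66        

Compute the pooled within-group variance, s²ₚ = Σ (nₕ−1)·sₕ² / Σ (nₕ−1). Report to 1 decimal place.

895686.5

Degrees of freedom: 11 + 58 + 108 = 177.
Σ(nₕ−1)sₕ² = 11·5301276.0025 + 58·1607215.4176 + 108·64851.7156 = 158536515.5331.
s²ₚ = 158536515.5331 / 177 = 895686.528... → 895686.5.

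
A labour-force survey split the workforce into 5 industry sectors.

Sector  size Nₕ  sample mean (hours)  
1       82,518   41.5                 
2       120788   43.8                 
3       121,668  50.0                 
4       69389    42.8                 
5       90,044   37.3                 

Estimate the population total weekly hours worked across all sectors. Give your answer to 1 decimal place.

Estimate total by summing Nₕ·x̄ₕ over strata.
82518·41.5 + 120788·43.8 + 121668·50.0 + 69389·42.8 + 90044·37.3 = 3424497 + 5290514.4 + 6083400 + 2969849.2 + 3358641.2 = 21126901.8.

21126901.8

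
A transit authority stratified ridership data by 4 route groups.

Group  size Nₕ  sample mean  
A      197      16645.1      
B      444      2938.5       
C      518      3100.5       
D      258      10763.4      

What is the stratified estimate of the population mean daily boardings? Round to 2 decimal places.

6328.01

x̄_st = (Σ Nₕx̄ₕ) / (Σ Nₕ) = (197·16645.1 + 444·2938.5 + 518·3100.5 + 258·10763.4) / 1417
= 8966794.9 / 1417 = 6328.0133... → 6328.01.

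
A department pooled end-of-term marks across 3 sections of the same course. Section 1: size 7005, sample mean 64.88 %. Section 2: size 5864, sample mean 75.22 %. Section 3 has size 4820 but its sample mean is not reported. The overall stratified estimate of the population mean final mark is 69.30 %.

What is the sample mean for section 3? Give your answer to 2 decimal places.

68.52

Σ Nₕx̄ₕ = N·μ, so 4820·x̄_3 = 17689·69.30 − (7005·64.88 + 5864·75.22).
= 1225847.7 − 895574.48 = 330273.22.
x̄_3 = 330273.22 / 4820 = 68.5214... → 68.52.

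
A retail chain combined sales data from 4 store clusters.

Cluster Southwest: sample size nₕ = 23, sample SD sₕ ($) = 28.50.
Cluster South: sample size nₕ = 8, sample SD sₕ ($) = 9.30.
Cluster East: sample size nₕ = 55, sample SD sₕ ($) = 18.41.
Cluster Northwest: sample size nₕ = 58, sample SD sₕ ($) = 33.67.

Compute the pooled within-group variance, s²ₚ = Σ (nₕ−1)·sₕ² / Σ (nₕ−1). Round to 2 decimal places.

Southwest: (23−1)·28.50² = 22·812.25 = 17869.5
South: (8−1)·9.30² = 7·86.49 = 605.43
East: (55−1)·18.41² = 54·338.9281 = 18302.1174
Northwest: (58−1)·33.67² = 57·1133.6689 = 64619.1273
Numerator = 101396.1747; denominator = Σ(nₕ−1) = 140.
s²ₚ = 101396.1747/140 = 724.2584... → 724.26.

724.26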